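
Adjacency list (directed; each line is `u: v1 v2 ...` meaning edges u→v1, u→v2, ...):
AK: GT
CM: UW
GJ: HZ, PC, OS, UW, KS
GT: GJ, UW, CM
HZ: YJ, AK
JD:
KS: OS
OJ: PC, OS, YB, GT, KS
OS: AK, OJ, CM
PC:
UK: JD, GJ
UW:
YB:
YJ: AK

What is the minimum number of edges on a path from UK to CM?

Level 0: UK
Level 1: GJ, JD
Level 2: HZ, KS, OS, PC, UW
Level 3: AK, CM, OJ, YJ
Level 4: GT, YB
CM first appears at level 3.

3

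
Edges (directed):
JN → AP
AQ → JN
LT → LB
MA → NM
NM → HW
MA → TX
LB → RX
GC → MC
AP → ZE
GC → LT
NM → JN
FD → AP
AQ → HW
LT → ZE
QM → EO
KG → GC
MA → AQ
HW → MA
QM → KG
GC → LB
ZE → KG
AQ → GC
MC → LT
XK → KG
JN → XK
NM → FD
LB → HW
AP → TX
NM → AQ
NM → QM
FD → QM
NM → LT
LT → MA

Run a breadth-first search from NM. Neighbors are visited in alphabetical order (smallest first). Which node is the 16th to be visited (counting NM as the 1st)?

MC

Visit NM; enqueue AQ, FD, HW, JN, LT, QM → queue [AQ, FD, HW, JN, LT, QM]
Visit AQ; enqueue GC → queue [FD, HW, JN, LT, QM, GC]
Visit FD; enqueue AP → queue [HW, JN, LT, QM, GC, AP]
Visit HW; enqueue MA → queue [JN, LT, QM, GC, AP, MA]
Visit JN; enqueue XK → queue [LT, QM, GC, AP, MA, XK]
Visit LT; enqueue LB, ZE → queue [QM, GC, AP, MA, XK, LB, ZE]
Visit QM; enqueue EO, KG → queue [GC, AP, MA, XK, LB, ZE, EO, KG]
Visit GC; enqueue MC → queue [AP, MA, XK, LB, ZE, EO, KG, MC]
Visit AP; enqueue TX → queue [MA, XK, LB, ZE, EO, KG, MC, TX]
Visit MA → queue [XK, LB, ZE, EO, KG, MC, TX]
Visit XK → queue [LB, ZE, EO, KG, MC, TX]
Visit LB; enqueue RX → queue [ZE, EO, KG, MC, TX, RX]
Visit ZE → queue [EO, KG, MC, TX, RX]
Visit EO → queue [KG, MC, TX, RX]
Visit KG → queue [MC, TX, RX]
Visit MC → queue [TX, RX]
Visit TX → queue [RX]
Visit RX → queue []

Visit order: NM, AQ, FD, HW, JN, LT, QM, GC, AP, MA, XK, LB, ZE, EO, KG, MC, TX, RX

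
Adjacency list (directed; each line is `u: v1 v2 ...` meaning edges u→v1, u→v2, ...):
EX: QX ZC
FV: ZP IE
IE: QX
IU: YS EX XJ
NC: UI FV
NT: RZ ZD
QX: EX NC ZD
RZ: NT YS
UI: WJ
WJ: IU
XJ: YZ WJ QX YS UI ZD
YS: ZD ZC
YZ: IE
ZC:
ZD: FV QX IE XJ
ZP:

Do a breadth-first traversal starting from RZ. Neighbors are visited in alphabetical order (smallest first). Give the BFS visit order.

Visit RZ; enqueue NT, YS → queue [NT, YS]
Visit NT; enqueue ZD → queue [YS, ZD]
Visit YS; enqueue ZC → queue [ZD, ZC]
Visit ZD; enqueue FV, IE, QX, XJ → queue [ZC, FV, IE, QX, XJ]
Visit ZC → queue [FV, IE, QX, XJ]
Visit FV; enqueue ZP → queue [IE, QX, XJ, ZP]
Visit IE → queue [QX, XJ, ZP]
Visit QX; enqueue EX, NC → queue [XJ, ZP, EX, NC]
Visit XJ; enqueue UI, WJ, YZ → queue [ZP, EX, NC, UI, WJ, YZ]
Visit ZP → queue [EX, NC, UI, WJ, YZ]
Visit EX → queue [NC, UI, WJ, YZ]
Visit NC → queue [UI, WJ, YZ]
Visit UI → queue [WJ, YZ]
Visit WJ; enqueue IU → queue [YZ, IU]
Visit YZ → queue [IU]
Visit IU → queue []

RZ, NT, YS, ZD, ZC, FV, IE, QX, XJ, ZP, EX, NC, UI, WJ, YZ, IU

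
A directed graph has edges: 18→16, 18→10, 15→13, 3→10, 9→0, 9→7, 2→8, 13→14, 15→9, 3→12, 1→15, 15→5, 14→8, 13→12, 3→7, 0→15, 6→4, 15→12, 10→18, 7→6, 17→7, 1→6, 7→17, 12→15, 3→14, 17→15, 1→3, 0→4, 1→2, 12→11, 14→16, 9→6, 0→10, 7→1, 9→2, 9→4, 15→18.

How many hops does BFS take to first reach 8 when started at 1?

Level 0: 1
Level 1: 2, 3, 6, 15
Level 2: 4, 5, 7, 8, 9, 10, 12, 13, 14, 18
Level 3: 0, 11, 16, 17
8 first appears at level 2.

2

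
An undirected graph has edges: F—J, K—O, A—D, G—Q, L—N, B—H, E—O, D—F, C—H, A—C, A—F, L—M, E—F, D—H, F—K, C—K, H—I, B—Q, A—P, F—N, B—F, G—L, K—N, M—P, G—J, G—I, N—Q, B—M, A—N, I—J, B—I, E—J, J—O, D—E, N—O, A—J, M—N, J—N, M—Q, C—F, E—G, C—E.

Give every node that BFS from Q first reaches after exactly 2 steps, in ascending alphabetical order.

A, E, F, H, I, J, K, L, O, P

Level 0: Q
Level 1: B, G, M, N
Level 2: A, E, F, H, I, J, K, L, O, P
Level 3: C, D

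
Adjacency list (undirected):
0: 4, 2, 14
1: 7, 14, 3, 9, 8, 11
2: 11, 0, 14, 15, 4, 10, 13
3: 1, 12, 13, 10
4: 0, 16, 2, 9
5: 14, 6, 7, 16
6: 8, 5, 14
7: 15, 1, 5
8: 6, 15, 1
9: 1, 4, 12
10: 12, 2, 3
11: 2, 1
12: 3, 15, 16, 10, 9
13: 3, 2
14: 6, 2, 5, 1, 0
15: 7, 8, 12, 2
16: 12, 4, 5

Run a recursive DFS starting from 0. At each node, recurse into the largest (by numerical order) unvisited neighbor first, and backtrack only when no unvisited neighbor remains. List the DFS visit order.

Visit 0
0 → 14
14 → 6
6 → 8
8 → 15
15 → 12
12 → 16
16 → 5
5 → 7
7 → 1
1 → 11
11 → 2
2 → 13
13 → 3
3 → 10
2 → 4
4 → 9

0 → 14 → 6 → 8 → 15 → 12 → 16 → 5 → 7 → 1 → 11 → 2 → 13 → 3 → 10 → 4 → 9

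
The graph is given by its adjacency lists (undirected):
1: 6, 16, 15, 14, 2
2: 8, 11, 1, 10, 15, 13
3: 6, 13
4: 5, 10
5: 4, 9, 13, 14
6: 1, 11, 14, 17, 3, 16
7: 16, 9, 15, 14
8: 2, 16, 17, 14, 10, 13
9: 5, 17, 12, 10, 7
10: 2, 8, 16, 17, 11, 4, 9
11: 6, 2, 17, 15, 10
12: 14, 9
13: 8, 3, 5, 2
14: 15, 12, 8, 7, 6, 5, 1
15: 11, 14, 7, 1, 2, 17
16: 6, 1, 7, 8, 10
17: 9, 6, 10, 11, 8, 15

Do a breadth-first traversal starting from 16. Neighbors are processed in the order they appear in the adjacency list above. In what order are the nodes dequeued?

Visit 16; enqueue 6, 1, 7, 8, 10 → queue [6, 1, 7, 8, 10]
Visit 6; enqueue 11, 14, 17, 3 → queue [1, 7, 8, 10, 11, 14, 17, 3]
Visit 1; enqueue 15, 2 → queue [7, 8, 10, 11, 14, 17, 3, 15, 2]
Visit 7; enqueue 9 → queue [8, 10, 11, 14, 17, 3, 15, 2, 9]
Visit 8; enqueue 13 → queue [10, 11, 14, 17, 3, 15, 2, 9, 13]
Visit 10; enqueue 4 → queue [11, 14, 17, 3, 15, 2, 9, 13, 4]
Visit 11 → queue [14, 17, 3, 15, 2, 9, 13, 4]
Visit 14; enqueue 12, 5 → queue [17, 3, 15, 2, 9, 13, 4, 12, 5]
Visit 17 → queue [3, 15, 2, 9, 13, 4, 12, 5]
Visit 3 → queue [15, 2, 9, 13, 4, 12, 5]
Visit 15 → queue [2, 9, 13, 4, 12, 5]
Visit 2 → queue [9, 13, 4, 12, 5]
Visit 9 → queue [13, 4, 12, 5]
Visit 13 → queue [4, 12, 5]
Visit 4 → queue [12, 5]
Visit 12 → queue [5]
Visit 5 → queue []

16, 6, 1, 7, 8, 10, 11, 14, 17, 3, 15, 2, 9, 13, 4, 12, 5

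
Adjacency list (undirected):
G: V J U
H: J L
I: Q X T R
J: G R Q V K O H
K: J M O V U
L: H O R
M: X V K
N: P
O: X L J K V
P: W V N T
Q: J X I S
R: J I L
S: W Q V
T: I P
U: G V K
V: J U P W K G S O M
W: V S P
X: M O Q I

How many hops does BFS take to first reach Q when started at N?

4

Level 0: N
Level 1: P
Level 2: T, V, W
Level 3: G, I, J, K, M, O, S, U
Level 4: H, L, Q, R, X
Q first appears at level 4.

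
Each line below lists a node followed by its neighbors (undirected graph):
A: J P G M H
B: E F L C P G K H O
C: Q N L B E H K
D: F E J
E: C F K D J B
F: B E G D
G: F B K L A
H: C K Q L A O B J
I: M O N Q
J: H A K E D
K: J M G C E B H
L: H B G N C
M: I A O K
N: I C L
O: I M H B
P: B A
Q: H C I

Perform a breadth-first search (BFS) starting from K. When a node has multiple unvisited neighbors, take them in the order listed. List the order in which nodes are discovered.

K, J, M, G, C, E, B, H, A, D, I, O, F, L, Q, N, P

Visit K; enqueue J, M, G, C, E, B, H → queue [J, M, G, C, E, B, H]
Visit J; enqueue A, D → queue [M, G, C, E, B, H, A, D]
Visit M; enqueue I, O → queue [G, C, E, B, H, A, D, I, O]
Visit G; enqueue F, L → queue [C, E, B, H, A, D, I, O, F, L]
Visit C; enqueue Q, N → queue [E, B, H, A, D, I, O, F, L, Q, N]
Visit E → queue [B, H, A, D, I, O, F, L, Q, N]
Visit B; enqueue P → queue [H, A, D, I, O, F, L, Q, N, P]
Visit H → queue [A, D, I, O, F, L, Q, N, P]
Visit A → queue [D, I, O, F, L, Q, N, P]
Visit D → queue [I, O, F, L, Q, N, P]
Visit I → queue [O, F, L, Q, N, P]
Visit O → queue [F, L, Q, N, P]
Visit F → queue [L, Q, N, P]
Visit L → queue [Q, N, P]
Visit Q → queue [N, P]
Visit N → queue [P]
Visit P → queue []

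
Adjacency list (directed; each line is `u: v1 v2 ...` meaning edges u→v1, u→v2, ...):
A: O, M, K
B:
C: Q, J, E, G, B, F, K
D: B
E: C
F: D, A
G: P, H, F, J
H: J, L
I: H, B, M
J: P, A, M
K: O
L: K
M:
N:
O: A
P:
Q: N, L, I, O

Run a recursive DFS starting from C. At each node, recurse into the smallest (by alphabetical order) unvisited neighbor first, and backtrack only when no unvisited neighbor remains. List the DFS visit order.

C → B → E → F → A → K → O → M → D → G → H → J → P → L → Q → I → N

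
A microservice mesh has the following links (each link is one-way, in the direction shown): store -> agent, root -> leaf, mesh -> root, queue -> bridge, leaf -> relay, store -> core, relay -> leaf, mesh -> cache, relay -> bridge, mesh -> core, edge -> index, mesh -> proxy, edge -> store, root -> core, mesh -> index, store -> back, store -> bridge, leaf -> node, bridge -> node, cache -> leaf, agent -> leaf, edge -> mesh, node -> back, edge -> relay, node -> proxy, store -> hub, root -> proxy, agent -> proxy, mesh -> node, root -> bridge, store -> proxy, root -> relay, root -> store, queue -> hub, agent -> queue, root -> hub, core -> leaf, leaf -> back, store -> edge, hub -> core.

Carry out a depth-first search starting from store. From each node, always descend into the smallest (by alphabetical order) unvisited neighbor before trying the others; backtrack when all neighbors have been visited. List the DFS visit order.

store, agent, leaf, back, node, proxy, relay, bridge, queue, hub, core, edge, index, mesh, cache, root

Visit store
store → agent
agent → leaf
leaf → back
leaf → node
node → proxy
leaf → relay
relay → bridge
agent → queue
queue → hub
hub → core
store → edge
edge → index
edge → mesh
mesh → cache
mesh → root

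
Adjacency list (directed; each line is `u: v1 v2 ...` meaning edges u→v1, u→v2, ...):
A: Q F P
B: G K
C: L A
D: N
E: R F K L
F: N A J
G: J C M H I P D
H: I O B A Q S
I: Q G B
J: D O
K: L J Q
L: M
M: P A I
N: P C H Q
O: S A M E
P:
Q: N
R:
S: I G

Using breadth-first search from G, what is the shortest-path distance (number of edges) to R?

Level 0: G
Level 1: C, D, H, I, J, M, P
Level 2: A, B, L, N, O, Q, S
Level 3: E, F, K
Level 4: R
R first appears at level 4.

4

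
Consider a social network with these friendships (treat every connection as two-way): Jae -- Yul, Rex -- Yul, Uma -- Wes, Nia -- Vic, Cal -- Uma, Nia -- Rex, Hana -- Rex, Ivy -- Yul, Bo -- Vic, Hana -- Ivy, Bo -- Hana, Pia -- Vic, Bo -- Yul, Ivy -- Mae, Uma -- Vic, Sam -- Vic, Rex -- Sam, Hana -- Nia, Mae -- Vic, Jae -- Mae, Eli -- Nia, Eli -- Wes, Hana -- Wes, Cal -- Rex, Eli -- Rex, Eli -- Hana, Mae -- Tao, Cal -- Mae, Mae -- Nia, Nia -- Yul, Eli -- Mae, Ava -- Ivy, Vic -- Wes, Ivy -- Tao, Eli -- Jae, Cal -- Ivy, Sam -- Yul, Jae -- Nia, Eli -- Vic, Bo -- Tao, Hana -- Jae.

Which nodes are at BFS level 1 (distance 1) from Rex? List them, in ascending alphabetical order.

Level 0: Rex
Level 1: Cal, Eli, Hana, Nia, Sam, Yul
Level 2: Bo, Ivy, Jae, Mae, Uma, Vic, Wes
Level 3: Ava, Pia, Tao

Cal, Eli, Hana, Nia, Sam, Yul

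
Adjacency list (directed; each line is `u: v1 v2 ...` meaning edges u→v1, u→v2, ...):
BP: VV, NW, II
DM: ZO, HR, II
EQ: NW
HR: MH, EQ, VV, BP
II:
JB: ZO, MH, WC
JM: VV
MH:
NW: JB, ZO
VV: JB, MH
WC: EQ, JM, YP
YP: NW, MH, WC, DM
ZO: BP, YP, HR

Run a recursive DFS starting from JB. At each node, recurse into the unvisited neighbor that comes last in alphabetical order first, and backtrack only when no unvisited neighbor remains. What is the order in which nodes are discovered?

Visit JB
JB → ZO
ZO → YP
YP → WC
WC → JM
JM → VV
VV → MH
WC → EQ
EQ → NW
YP → DM
DM → II
DM → HR
HR → BP

JB, ZO, YP, WC, JM, VV, MH, EQ, NW, DM, II, HR, BP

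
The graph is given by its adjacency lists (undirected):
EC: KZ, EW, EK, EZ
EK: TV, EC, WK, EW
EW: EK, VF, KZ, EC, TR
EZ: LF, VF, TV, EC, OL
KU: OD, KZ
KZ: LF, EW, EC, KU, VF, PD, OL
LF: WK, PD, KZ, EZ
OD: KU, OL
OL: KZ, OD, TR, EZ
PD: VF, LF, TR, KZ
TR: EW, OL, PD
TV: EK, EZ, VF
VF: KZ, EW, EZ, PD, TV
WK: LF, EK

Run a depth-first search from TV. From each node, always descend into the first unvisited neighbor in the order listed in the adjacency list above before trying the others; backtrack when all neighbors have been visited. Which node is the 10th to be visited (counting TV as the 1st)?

Visit TV
TV → EK
EK → EC
EC → KZ
KZ → LF
LF → WK
LF → PD
PD → VF
VF → EW
EW → TR
TR → OL
OL → OD
OD → KU
OL → EZ

Visit order: TV, EK, EC, KZ, LF, WK, PD, VF, EW, TR, OL, OD, KU, EZ

TR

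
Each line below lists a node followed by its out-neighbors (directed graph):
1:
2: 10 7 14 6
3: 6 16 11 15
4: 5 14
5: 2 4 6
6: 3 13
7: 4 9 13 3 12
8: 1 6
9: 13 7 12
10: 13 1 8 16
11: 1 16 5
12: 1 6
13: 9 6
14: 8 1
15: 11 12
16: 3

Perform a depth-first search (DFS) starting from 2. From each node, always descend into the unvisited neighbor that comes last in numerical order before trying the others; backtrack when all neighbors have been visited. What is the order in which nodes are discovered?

2 -> 14 -> 8 -> 6 -> 13 -> 9 -> 12 -> 1 -> 7 -> 4 -> 5 -> 3 -> 16 -> 15 -> 11 -> 10

Visit 2
2 → 14
14 → 8
8 → 6
6 → 13
13 → 9
9 → 12
12 → 1
9 → 7
7 → 4
4 → 5
7 → 3
3 → 16
3 → 15
15 → 11
2 → 10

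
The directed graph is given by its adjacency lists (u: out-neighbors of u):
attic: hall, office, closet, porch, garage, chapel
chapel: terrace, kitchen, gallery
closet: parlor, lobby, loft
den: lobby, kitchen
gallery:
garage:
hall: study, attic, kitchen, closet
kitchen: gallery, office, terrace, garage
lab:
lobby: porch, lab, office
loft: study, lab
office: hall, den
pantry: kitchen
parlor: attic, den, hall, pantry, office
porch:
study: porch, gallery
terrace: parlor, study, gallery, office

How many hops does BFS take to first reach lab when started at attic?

3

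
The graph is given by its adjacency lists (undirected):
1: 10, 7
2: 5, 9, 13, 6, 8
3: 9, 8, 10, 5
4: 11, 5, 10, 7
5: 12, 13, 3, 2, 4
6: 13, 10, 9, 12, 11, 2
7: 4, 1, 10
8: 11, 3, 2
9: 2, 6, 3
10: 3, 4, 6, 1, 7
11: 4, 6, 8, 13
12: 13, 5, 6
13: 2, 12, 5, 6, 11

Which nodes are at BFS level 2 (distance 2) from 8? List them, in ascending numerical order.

Level 0: 8
Level 1: 2, 3, 11
Level 2: 4, 5, 6, 9, 10, 13
Level 3: 1, 7, 12

4, 5, 6, 9, 10, 13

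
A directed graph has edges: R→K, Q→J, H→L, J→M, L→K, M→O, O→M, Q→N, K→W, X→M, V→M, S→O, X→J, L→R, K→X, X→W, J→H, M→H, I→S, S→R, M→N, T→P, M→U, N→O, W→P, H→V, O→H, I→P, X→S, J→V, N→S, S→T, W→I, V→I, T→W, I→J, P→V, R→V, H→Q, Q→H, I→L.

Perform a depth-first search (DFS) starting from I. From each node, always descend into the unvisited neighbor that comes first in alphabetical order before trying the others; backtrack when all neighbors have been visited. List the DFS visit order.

Visit I
I → J
J → H
H → L
L → K
K → W
W → P
P → V
V → M
M → N
N → O
N → S
S → R
S → T
M → U
K → X
H → Q

I -> J -> H -> L -> K -> W -> P -> V -> M -> N -> O -> S -> R -> T -> U -> X -> Q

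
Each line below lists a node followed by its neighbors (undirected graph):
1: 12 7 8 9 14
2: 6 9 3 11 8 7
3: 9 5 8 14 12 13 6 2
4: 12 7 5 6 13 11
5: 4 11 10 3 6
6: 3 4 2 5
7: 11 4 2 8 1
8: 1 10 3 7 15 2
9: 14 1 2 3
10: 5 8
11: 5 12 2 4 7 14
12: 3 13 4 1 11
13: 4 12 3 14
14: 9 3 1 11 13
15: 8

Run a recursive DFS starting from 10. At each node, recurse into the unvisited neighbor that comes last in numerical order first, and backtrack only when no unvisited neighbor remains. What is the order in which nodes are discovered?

10 → 8 → 15 → 7 → 11 → 14 → 13 → 12 → 4 → 6 → 5 → 3 → 9 → 2 → 1

Visit 10
10 → 8
8 → 15
8 → 7
7 → 11
11 → 14
14 → 13
13 → 12
12 → 4
4 → 6
6 → 5
5 → 3
3 → 9
9 → 2
9 → 1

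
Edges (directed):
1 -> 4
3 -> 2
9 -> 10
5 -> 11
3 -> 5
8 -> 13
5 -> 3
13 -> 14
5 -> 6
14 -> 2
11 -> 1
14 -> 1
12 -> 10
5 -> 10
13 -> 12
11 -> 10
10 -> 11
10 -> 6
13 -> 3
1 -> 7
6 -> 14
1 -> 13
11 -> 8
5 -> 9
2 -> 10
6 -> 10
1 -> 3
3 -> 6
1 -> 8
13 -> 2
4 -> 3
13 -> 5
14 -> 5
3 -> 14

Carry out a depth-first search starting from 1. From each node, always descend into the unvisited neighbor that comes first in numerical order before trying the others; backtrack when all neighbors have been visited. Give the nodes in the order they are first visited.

Visit 1
1 → 3
3 → 2
2 → 10
10 → 6
6 → 14
14 → 5
5 → 9
5 → 11
11 → 8
8 → 13
13 → 12
1 → 4
1 → 7

1 3 2 10 6 14 5 9 11 8 13 12 4 7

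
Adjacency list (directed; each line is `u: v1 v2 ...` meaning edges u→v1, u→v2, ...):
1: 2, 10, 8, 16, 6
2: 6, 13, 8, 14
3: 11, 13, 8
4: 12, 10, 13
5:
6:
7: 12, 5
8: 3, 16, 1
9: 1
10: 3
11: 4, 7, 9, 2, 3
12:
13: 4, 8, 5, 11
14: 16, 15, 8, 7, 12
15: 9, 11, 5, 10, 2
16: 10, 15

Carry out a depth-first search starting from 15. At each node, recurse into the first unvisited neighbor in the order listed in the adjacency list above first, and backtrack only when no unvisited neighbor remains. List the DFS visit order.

15 9 1 2 6 13 4 12 10 3 11 7 5 8 16 14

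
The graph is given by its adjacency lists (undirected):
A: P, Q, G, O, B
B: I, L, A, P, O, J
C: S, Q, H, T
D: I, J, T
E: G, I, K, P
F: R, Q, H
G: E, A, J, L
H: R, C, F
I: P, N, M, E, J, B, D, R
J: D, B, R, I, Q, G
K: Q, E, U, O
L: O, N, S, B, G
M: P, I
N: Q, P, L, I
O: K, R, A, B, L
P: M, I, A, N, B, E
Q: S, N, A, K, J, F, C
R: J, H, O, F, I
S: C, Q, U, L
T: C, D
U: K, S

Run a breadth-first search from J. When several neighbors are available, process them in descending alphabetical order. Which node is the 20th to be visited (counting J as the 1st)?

T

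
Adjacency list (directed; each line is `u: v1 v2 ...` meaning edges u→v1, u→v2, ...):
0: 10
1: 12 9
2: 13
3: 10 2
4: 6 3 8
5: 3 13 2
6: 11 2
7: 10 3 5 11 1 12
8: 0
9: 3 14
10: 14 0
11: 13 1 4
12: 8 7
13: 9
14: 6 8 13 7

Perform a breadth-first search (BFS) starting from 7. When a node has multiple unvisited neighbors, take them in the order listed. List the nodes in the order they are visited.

7, 10, 3, 5, 11, 1, 12, 14, 0, 2, 13, 4, 9, 8, 6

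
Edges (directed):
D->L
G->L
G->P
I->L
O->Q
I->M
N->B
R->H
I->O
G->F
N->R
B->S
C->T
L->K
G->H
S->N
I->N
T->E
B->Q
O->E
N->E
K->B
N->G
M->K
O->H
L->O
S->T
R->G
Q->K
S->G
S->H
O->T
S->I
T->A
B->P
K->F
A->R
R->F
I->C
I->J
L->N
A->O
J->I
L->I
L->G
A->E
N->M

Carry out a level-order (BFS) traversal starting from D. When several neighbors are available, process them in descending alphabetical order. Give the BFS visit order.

Visit D; enqueue L → queue [L]
Visit L; enqueue O, N, K, I, G → queue [O, N, K, I, G]
Visit O; enqueue T, Q, H, E → queue [N, K, I, G, T, Q, H, E]
Visit N; enqueue R, M, B → queue [K, I, G, T, Q, H, E, R, M, B]
Visit K; enqueue F → queue [I, G, T, Q, H, E, R, M, B, F]
Visit I; enqueue J, C → queue [G, T, Q, H, E, R, M, B, F, J, C]
Visit G; enqueue P → queue [T, Q, H, E, R, M, B, F, J, C, P]
Visit T; enqueue A → queue [Q, H, E, R, M, B, F, J, C, P, A]
Visit Q → queue [H, E, R, M, B, F, J, C, P, A]
Visit H → queue [E, R, M, B, F, J, C, P, A]
Visit E → queue [R, M, B, F, J, C, P, A]
Visit R → queue [M, B, F, J, C, P, A]
Visit M → queue [B, F, J, C, P, A]
Visit B; enqueue S → queue [F, J, C, P, A, S]
Visit F → queue [J, C, P, A, S]
Visit J → queue [C, P, A, S]
Visit C → queue [P, A, S]
Visit P → queue [A, S]
Visit A → queue [S]
Visit S → queue []

D, L, O, N, K, I, G, T, Q, H, E, R, M, B, F, J, C, P, A, S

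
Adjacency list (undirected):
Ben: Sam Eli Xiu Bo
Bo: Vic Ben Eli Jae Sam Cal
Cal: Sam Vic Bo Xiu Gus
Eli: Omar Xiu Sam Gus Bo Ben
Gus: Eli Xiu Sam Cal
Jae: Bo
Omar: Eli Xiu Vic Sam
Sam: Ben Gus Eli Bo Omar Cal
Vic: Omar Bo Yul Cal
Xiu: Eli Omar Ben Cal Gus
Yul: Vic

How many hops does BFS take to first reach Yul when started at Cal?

2

Level 0: Cal
Level 1: Bo, Gus, Sam, Vic, Xiu
Level 2: Ben, Eli, Jae, Omar, Yul
Yul first appears at level 2.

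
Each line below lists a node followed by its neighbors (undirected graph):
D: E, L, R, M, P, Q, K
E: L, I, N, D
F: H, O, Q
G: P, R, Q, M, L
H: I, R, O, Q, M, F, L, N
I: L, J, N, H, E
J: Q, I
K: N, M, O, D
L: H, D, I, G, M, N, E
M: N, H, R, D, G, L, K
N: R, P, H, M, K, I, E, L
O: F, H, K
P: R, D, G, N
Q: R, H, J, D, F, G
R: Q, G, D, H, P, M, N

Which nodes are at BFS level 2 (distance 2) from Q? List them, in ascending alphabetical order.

E, I, K, L, M, N, O, P

Level 0: Q
Level 1: D, F, G, H, J, R
Level 2: E, I, K, L, M, N, O, P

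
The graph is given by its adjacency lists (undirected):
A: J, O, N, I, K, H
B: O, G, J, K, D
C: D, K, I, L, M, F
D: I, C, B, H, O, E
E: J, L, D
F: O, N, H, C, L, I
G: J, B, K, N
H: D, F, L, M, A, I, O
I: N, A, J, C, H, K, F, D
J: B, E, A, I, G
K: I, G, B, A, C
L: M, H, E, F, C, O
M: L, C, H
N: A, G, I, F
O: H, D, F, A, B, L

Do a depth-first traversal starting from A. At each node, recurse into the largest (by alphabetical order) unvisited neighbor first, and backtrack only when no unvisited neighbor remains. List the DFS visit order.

A → O → L → M → H → I → N → G → K → C → F → D → E → J → B

Visit A
A → O
O → L
L → M
M → H
H → I
I → N
N → G
G → K
K → C
C → F
C → D
D → E
E → J
J → B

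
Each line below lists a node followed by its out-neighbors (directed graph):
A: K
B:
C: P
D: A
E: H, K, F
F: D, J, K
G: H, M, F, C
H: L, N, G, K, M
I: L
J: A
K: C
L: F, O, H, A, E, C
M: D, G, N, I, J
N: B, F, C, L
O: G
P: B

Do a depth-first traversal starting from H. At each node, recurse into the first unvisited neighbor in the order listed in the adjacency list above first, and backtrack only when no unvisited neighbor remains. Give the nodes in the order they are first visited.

Visit H
H → L
L → F
F → D
D → A
A → K
K → C
C → P
P → B
F → J
L → O
O → G
G → M
M → N
M → I
L → E

H -> L -> F -> D -> A -> K -> C -> P -> B -> J -> O -> G -> M -> N -> I -> E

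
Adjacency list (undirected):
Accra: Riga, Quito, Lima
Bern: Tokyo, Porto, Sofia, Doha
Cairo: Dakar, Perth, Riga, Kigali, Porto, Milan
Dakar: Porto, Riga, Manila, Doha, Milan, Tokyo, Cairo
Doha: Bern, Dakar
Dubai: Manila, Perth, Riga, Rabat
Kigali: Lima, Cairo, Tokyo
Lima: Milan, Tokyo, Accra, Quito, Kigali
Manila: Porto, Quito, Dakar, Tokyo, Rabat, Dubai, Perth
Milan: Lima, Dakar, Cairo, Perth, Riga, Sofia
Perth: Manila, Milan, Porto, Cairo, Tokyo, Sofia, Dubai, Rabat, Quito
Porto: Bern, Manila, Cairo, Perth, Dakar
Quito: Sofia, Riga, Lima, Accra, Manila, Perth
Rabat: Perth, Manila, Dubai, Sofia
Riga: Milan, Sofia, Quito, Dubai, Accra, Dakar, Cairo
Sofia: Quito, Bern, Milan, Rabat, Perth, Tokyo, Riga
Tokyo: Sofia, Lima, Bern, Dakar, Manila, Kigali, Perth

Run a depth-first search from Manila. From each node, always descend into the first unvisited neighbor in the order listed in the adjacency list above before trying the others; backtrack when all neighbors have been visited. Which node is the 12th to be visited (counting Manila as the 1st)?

Cairo

Visit Manila
Manila → Porto
Porto → Bern
Bern → Tokyo
Tokyo → Sofia
Sofia → Quito
Quito → Riga
Riga → Milan
Milan → Lima
Lima → Accra
Lima → Kigali
Kigali → Cairo
Cairo → Dakar
Dakar → Doha
Cairo → Perth
Perth → Dubai
Dubai → Rabat

Visit order: Manila, Porto, Bern, Tokyo, Sofia, Quito, Riga, Milan, Lima, Accra, Kigali, Cairo, Dakar, Doha, Perth, Dubai, Rabat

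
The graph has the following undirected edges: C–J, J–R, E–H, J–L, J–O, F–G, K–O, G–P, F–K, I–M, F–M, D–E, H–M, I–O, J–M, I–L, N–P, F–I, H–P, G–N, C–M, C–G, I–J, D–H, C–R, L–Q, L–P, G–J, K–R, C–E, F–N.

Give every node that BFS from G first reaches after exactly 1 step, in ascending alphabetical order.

C, F, J, N, P

Level 0: G
Level 1: C, F, J, N, P
Level 2: E, H, I, K, L, M, O, R
Level 3: D, Q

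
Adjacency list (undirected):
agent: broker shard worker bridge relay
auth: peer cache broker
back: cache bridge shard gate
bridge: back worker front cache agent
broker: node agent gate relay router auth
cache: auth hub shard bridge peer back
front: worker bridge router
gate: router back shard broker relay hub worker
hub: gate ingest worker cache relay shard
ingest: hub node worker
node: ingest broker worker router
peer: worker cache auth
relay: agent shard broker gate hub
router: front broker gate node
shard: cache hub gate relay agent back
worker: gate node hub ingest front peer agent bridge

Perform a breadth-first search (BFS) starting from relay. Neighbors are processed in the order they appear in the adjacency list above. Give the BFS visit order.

relay, agent, shard, broker, gate, hub, worker, bridge, cache, back, node, router, auth, ingest, front, peer

Visit relay; enqueue agent, shard, broker, gate, hub → queue [agent, shard, broker, gate, hub]
Visit agent; enqueue worker, bridge → queue [shard, broker, gate, hub, worker, bridge]
Visit shard; enqueue cache, back → queue [broker, gate, hub, worker, bridge, cache, back]
Visit broker; enqueue node, router, auth → queue [gate, hub, worker, bridge, cache, back, node, router, auth]
Visit gate → queue [hub, worker, bridge, cache, back, node, router, auth]
Visit hub; enqueue ingest → queue [worker, bridge, cache, back, node, router, auth, ingest]
Visit worker; enqueue front, peer → queue [bridge, cache, back, node, router, auth, ingest, front, peer]
Visit bridge → queue [cache, back, node, router, auth, ingest, front, peer]
Visit cache → queue [back, node, router, auth, ingest, front, peer]
Visit back → queue [node, router, auth, ingest, front, peer]
Visit node → queue [router, auth, ingest, front, peer]
Visit router → queue [auth, ingest, front, peer]
Visit auth → queue [ingest, front, peer]
Visit ingest → queue [front, peer]
Visit front → queue [peer]
Visit peer → queue []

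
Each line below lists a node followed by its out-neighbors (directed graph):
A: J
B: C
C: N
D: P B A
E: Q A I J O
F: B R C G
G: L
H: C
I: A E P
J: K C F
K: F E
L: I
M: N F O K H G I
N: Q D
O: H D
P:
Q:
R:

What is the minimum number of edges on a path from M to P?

2

Level 0: M
Level 1: F, G, H, I, K, N, O
Level 2: A, B, C, D, E, L, P, Q, R
Level 3: J
P first appears at level 2.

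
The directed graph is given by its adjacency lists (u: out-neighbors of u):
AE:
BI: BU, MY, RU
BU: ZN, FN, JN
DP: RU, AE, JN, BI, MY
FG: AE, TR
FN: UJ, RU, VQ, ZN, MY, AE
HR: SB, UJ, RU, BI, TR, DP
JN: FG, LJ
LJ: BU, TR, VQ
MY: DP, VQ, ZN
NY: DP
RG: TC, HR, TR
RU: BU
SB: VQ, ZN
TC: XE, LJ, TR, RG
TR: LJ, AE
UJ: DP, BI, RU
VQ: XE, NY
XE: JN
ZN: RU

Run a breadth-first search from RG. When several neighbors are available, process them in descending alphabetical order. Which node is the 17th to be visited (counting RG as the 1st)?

Visit RG; enqueue TR, TC, HR → queue [TR, TC, HR]
Visit TR; enqueue LJ, AE → queue [TC, HR, LJ, AE]
Visit TC; enqueue XE → queue [HR, LJ, AE, XE]
Visit HR; enqueue UJ, SB, RU, DP, BI → queue [LJ, AE, XE, UJ, SB, RU, DP, BI]
Visit LJ; enqueue VQ, BU → queue [AE, XE, UJ, SB, RU, DP, BI, VQ, BU]
Visit AE → queue [XE, UJ, SB, RU, DP, BI, VQ, BU]
Visit XE; enqueue JN → queue [UJ, SB, RU, DP, BI, VQ, BU, JN]
Visit UJ → queue [SB, RU, DP, BI, VQ, BU, JN]
Visit SB; enqueue ZN → queue [RU, DP, BI, VQ, BU, JN, ZN]
Visit RU → queue [DP, BI, VQ, BU, JN, ZN]
Visit DP; enqueue MY → queue [BI, VQ, BU, JN, ZN, MY]
Visit BI → queue [VQ, BU, JN, ZN, MY]
Visit VQ; enqueue NY → queue [BU, JN, ZN, MY, NY]
Visit BU; enqueue FN → queue [JN, ZN, MY, NY, FN]
Visit JN; enqueue FG → queue [ZN, MY, NY, FN, FG]
Visit ZN → queue [MY, NY, FN, FG]
Visit MY → queue [NY, FN, FG]
Visit NY → queue [FN, FG]
Visit FN → queue [FG]
Visit FG → queue []

Visit order: RG, TR, TC, HR, LJ, AE, XE, UJ, SB, RU, DP, BI, VQ, BU, JN, ZN, MY, NY, FN, FG

MY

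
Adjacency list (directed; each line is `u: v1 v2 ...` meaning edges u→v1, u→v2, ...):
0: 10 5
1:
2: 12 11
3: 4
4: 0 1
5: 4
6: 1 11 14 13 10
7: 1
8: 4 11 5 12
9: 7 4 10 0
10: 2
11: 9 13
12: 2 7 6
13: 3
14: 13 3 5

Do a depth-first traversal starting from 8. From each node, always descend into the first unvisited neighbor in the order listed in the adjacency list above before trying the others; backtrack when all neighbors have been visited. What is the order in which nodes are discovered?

Visit 8
8 → 4
4 → 0
0 → 10
10 → 2
2 → 12
12 → 7
7 → 1
12 → 6
6 → 11
11 → 9
11 → 13
13 → 3
6 → 14
14 → 5

8, 4, 0, 10, 2, 12, 7, 1, 6, 11, 9, 13, 3, 14, 5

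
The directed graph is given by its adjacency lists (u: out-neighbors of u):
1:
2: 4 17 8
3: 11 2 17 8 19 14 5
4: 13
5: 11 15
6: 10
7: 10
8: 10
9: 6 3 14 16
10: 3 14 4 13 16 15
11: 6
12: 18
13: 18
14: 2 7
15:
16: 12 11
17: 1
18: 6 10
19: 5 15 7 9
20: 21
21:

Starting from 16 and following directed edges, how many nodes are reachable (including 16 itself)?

BFS from 16 visits: 16, 11, 12, 6, 18, 10, 3, 4, 13, 14, 15, 2, 5, 8, 17, 19, 7, 1, 9
Reachable nodes: 19 of 21 total.

19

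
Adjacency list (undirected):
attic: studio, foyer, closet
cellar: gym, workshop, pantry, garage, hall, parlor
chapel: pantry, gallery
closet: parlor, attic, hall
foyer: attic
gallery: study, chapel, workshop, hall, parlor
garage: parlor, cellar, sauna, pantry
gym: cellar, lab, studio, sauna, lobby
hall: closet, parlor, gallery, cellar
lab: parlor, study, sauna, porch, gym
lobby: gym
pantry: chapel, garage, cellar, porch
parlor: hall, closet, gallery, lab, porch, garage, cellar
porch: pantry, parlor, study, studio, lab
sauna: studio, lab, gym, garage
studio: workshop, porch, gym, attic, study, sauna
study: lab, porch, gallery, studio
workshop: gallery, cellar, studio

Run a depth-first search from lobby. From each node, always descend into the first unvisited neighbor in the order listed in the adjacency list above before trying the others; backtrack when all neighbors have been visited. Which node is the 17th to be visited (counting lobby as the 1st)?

sauna

Visit lobby
lobby → gym
gym → cellar
cellar → workshop
workshop → gallery
gallery → study
study → lab
lab → parlor
parlor → hall
hall → closet
closet → attic
attic → studio
studio → porch
porch → pantry
pantry → chapel
pantry → garage
garage → sauna
attic → foyer

Visit order: lobby, gym, cellar, workshop, gallery, study, lab, parlor, hall, closet, attic, studio, porch, pantry, chapel, garage, sauna, foyer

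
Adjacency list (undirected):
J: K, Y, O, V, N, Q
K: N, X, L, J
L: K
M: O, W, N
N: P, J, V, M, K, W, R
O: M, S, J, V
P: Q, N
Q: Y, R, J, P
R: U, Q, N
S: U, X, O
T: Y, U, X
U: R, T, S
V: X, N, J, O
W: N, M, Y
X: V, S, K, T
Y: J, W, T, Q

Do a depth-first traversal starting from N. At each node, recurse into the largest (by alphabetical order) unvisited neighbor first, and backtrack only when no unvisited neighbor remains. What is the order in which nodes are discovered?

N → W → Y → T → X → V → O → S → U → R → Q → P → J → K → L → M

Visit N
N → W
W → Y
Y → T
T → X
X → V
V → O
O → S
S → U
U → R
R → Q
Q → P
Q → J
J → K
K → L
O → M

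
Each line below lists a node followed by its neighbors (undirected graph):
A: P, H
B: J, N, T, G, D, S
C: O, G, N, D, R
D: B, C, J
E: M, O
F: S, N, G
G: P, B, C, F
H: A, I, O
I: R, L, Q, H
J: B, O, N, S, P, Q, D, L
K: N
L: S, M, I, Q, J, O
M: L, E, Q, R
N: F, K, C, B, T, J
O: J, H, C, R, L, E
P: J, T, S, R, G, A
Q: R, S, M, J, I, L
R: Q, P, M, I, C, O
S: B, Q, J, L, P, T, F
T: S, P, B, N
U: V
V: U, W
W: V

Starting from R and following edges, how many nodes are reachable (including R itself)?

BFS from R visits: R, Q, P, M, I, C, O, S, J, L, T, G, A, E, H, N, D, B, F, K
Reachable nodes: 20 of 23 total.

20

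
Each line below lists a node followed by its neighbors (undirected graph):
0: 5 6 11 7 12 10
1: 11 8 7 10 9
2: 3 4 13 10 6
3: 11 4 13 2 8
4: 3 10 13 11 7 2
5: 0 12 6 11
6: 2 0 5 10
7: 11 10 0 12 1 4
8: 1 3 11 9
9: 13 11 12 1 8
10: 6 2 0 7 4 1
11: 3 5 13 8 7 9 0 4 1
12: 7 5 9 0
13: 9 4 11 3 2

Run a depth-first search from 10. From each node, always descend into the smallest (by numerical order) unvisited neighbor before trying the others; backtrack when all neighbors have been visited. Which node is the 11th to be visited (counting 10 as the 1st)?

Visit 10
10 → 0
0 → 5
5 → 6
6 → 2
2 → 3
3 → 4
4 → 7
7 → 1
1 → 8
8 → 9
9 → 11
11 → 13
9 → 12

Visit order: 10, 0, 5, 6, 2, 3, 4, 7, 1, 8, 9, 11, 13, 12

9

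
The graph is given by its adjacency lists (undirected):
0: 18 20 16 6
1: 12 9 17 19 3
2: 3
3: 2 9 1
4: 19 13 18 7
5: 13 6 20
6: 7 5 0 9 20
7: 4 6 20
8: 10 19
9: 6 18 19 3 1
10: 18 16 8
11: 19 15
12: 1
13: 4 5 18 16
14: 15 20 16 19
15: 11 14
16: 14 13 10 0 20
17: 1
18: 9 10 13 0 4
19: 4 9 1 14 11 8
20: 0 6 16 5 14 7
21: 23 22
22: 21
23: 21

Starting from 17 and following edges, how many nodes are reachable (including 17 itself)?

BFS from 17 visits: 17, 1, 12, 9, 19, 3, 6, 18, 4, 14, 11, 8, 2, 7, 5, 0, 20, 10, 13, 15, 16
Reachable nodes: 21 of 24 total.

21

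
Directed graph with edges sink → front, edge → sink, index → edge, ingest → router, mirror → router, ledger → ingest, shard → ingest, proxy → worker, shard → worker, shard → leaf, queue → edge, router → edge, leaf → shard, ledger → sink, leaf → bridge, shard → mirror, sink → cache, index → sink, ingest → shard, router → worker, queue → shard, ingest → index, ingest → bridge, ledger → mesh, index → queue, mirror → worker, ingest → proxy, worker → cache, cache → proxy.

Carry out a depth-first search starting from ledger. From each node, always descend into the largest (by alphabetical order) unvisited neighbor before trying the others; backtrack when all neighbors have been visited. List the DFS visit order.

Visit ledger
ledger → sink
sink → front
sink → cache
cache → proxy
proxy → worker
ledger → mesh
ledger → ingest
ingest → shard
shard → mirror
mirror → router
router → edge
shard → leaf
leaf → bridge
ingest → index
index → queue

ledger -> sink -> front -> cache -> proxy -> worker -> mesh -> ingest -> shard -> mirror -> router -> edge -> leaf -> bridge -> index -> queue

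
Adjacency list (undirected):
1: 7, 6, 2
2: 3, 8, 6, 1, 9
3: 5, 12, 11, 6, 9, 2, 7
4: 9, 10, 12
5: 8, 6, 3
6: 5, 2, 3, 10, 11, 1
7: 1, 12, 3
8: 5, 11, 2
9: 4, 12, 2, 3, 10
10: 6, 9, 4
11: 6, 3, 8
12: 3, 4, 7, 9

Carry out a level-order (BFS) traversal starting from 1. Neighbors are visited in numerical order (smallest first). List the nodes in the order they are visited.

Visit 1; enqueue 2, 6, 7 → queue [2, 6, 7]
Visit 2; enqueue 3, 8, 9 → queue [6, 7, 3, 8, 9]
Visit 6; enqueue 5, 10, 11 → queue [7, 3, 8, 9, 5, 10, 11]
Visit 7; enqueue 12 → queue [3, 8, 9, 5, 10, 11, 12]
Visit 3 → queue [8, 9, 5, 10, 11, 12]
Visit 8 → queue [9, 5, 10, 11, 12]
Visit 9; enqueue 4 → queue [5, 10, 11, 12, 4]
Visit 5 → queue [10, 11, 12, 4]
Visit 10 → queue [11, 12, 4]
Visit 11 → queue [12, 4]
Visit 12 → queue [4]
Visit 4 → queue []

1 2 6 7 3 8 9 5 10 11 12 4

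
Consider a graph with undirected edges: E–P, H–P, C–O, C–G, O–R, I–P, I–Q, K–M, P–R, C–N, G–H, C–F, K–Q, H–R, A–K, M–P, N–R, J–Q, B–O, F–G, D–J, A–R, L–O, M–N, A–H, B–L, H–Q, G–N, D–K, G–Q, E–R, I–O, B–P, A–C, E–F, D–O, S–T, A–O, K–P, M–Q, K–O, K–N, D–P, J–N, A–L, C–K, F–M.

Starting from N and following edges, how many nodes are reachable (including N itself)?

18

BFS from N visits: N, R, M, K, J, G, C, P, O, H, E, A, Q, F, D, I, B, L
Reachable nodes: 18 of 20 total.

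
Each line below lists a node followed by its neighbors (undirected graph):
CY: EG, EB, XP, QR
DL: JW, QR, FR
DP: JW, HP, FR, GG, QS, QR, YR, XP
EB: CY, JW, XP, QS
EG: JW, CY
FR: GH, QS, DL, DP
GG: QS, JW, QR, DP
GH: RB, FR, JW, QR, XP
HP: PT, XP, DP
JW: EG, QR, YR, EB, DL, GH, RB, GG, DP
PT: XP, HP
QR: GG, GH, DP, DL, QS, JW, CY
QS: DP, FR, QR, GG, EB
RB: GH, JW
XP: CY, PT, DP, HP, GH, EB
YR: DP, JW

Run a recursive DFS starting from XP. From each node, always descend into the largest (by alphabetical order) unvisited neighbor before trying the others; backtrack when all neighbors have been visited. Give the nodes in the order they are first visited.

XP → PT → HP → DP → YR → JW → RB → GH → QR → QS → GG → FR → DL → EB → CY → EG

Visit XP
XP → PT
PT → HP
HP → DP
DP → YR
YR → JW
JW → RB
RB → GH
GH → QR
QR → QS
QS → GG
QS → FR
FR → DL
QS → EB
EB → CY
CY → EG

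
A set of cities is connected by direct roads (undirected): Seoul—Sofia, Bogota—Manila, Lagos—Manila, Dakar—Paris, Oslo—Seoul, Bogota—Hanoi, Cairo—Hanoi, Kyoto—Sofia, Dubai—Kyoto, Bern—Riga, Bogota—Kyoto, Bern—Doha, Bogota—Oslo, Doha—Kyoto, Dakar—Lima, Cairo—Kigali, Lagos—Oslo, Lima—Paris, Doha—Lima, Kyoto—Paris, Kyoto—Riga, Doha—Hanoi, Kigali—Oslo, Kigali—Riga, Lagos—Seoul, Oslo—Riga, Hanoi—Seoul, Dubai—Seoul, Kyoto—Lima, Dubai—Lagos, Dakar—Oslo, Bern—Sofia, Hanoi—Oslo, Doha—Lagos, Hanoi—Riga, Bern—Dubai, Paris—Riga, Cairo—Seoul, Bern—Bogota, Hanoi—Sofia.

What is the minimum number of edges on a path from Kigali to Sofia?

3

Level 0: Kigali
Level 1: Cairo, Oslo, Riga
Level 2: Bern, Bogota, Dakar, Hanoi, Kyoto, Lagos, Paris, Seoul
Level 3: Doha, Dubai, Lima, Manila, Sofia
Sofia first appears at level 3.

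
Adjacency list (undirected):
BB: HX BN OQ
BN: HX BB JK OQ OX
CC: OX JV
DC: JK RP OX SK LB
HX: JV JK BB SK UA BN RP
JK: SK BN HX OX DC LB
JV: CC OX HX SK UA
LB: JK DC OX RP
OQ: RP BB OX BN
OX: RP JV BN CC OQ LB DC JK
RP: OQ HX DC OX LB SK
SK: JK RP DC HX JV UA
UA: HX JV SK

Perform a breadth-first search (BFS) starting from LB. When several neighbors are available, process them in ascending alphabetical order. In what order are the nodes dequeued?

LB, DC, JK, OX, RP, SK, BN, HX, CC, JV, OQ, UA, BB

Visit LB; enqueue DC, JK, OX, RP → queue [DC, JK, OX, RP]
Visit DC; enqueue SK → queue [JK, OX, RP, SK]
Visit JK; enqueue BN, HX → queue [OX, RP, SK, BN, HX]
Visit OX; enqueue CC, JV, OQ → queue [RP, SK, BN, HX, CC, JV, OQ]
Visit RP → queue [SK, BN, HX, CC, JV, OQ]
Visit SK; enqueue UA → queue [BN, HX, CC, JV, OQ, UA]
Visit BN; enqueue BB → queue [HX, CC, JV, OQ, UA, BB]
Visit HX → queue [CC, JV, OQ, UA, BB]
Visit CC → queue [JV, OQ, UA, BB]
Visit JV → queue [OQ, UA, BB]
Visit OQ → queue [UA, BB]
Visit UA → queue [BB]
Visit BB → queue []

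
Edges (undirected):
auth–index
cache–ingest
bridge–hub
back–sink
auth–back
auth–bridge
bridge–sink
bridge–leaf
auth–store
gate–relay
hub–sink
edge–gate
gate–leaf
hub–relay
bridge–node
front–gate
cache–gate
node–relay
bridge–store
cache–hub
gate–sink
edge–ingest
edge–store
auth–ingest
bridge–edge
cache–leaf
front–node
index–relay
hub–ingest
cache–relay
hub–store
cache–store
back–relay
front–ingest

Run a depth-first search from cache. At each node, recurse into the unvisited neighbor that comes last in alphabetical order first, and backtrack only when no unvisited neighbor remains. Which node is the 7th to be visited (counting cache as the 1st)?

Visit cache
cache → store
store → hub
hub → sink
sink → gate
gate → relay
relay → node
node → front
front → ingest
ingest → edge
edge → bridge
bridge → leaf
bridge → auth
auth → index
auth → back

Visit order: cache, store, hub, sink, gate, relay, node, front, ingest, edge, bridge, leaf, auth, index, back

node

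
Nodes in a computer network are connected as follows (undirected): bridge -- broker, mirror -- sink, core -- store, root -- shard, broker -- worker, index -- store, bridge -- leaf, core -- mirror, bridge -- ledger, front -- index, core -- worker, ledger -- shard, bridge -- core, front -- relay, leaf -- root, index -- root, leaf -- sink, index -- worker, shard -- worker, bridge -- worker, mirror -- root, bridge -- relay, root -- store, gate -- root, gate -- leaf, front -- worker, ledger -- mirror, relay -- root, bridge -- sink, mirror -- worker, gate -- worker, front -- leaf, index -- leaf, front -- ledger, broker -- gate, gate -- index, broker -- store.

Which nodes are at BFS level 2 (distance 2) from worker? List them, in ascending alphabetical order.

leaf, ledger, relay, root, sink, store

Level 0: worker
Level 1: bridge, broker, core, front, gate, index, mirror, shard
Level 2: leaf, ledger, relay, root, sink, store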